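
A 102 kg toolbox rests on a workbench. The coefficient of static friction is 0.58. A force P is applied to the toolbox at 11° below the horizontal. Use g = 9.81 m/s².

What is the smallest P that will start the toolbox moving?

P ≈ 666 N

N = m g + P sin α (the push presses the toolbox into the workbench).
At impending slip, P cos α = μ_s N = μ_s (m g + P sin α).
Solving: P (cos α − μ_s sin α) = μ_s m g → P = 0.58×1000/(cos 11° − 0.58 sin 11°) = 580/0.871 = 666 N.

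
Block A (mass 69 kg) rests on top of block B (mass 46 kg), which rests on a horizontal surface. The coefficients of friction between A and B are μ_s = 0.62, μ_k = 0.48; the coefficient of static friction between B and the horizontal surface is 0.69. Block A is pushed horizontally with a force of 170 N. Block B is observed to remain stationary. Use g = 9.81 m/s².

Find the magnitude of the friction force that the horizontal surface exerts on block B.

f ≈ 170 N

The normal force B exerts on A is simply A's weight, N₁ = 676.9 N.
Maximum static friction on A from B: μ_s N₁ = 0.62×676.9 = 419.7 N.
Since P = 170 N ≤ 419.7 N, A does not slip on B; friction on A equals P = 170 N.
By Newton's third law B feels 170 N forward from A. With B stationary, the floor's static friction on B balances it: f₂ = 170 N (well within μ_s(m_A+m_B)g = 778.4 N).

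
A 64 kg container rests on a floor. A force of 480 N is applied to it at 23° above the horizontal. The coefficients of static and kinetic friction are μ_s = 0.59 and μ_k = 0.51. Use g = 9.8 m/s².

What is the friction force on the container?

f ≈ 224 N

Vertical equilibrium gives N = m g − P sin α = 439.6 N.
For equilibrium, f = P cos α = 480×cos 23° = 441.8 N.
μ_s N = 0.59 × 439.6 = 259.4 N.
The required friction exceeds μ_s N, so the container moves and f = μ_k N = 224 N.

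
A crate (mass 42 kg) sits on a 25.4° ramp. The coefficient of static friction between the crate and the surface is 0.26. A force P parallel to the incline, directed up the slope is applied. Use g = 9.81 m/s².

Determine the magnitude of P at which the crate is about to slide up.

At impending motion up the slope, friction acts down-slope at its limit: f = μ_s N.
P is parallel to the surface, so N = m g cos θ = 372 N.
Along the incline: P = m g sin θ + μ_s N = 177 + 0.26×372 = 273 N.

P ≈ 273 N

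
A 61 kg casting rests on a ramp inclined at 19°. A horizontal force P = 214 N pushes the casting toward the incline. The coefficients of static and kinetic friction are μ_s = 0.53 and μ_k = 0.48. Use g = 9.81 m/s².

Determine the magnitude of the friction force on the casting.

f ≈ 7.52 N (down the incline)

Resolve perpendicular to the incline: N = m g cos θ + P sin θ = 61×9.81×cos 19° + 214×sin 19° = 635.5 N.
Along the incline, the net driving force (taking up-slope positive) is P cos θ − m g sin θ = 202.3 − 194.8 = 7.518 N, so equilibrium requires friction f = -7.518 N (down-slope).
The limit of static friction is μ_s N = 336.8 N.
|f_req| = 7.518 ≤ 336.8 N → the casting is in equilibrium; friction equals the required value.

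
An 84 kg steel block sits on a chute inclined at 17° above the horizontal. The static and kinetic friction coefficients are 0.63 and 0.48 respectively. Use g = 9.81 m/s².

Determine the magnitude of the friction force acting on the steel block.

The normal reaction is N = m g cos θ = 788 N.
Along the slope the weight component is m g sin θ = 240.9 N; friction must supply exactly this, acting up-slope.
Static friction can supply at most μ_s N = 496.5 N.
Since |240.9| ≤ 496.5 N, the steel block remains in static equilibrium and friction takes exactly the required value.

f ≈ 241 N (up the incline)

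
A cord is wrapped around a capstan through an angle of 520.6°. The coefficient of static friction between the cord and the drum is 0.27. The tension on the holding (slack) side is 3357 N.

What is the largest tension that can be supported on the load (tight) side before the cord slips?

T_max ≈ 39000 N

At impending slip the capstan equation gives T₂/T₁ = e^{μβ} with β in radians.
β = 520.6° × π/180 = 9.086 rad.
e^{μβ} = e^{0.27×9.086} = 11.63.
T₂ = T₁ · e^{μβ} = 3357 × 11.63 = 39000 N.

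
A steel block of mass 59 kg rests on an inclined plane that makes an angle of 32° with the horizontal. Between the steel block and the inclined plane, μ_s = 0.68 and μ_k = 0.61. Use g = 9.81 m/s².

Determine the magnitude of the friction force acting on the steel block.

The normal reaction is N = m g cos θ = 490.8 N.
Along the slope the weight component is m g sin θ = 306.7 N; friction must supply exactly this, acting up-slope.
The static-friction ceiling is μ_s N = 0.68 × 490.8 = 333.8 N.
Since |306.7| ≤ 333.8 N, no slip — friction simply equals what equilibrium demands.

f ≈ 307 N (up the incline)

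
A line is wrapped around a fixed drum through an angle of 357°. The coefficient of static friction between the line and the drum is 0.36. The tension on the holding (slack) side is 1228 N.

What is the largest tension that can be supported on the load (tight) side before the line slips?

At impending slip the capstan equation gives T₂/T₁ = e^{μβ} with β in radians.
β = 357° × π/180 = 6.231 rad.
e^{μβ} = e^{0.36×6.231} = 9.422.
T₂ = T₁ · e^{μβ} = 1228 × 9.422 = 11600 N.

T_max ≈ 11600 N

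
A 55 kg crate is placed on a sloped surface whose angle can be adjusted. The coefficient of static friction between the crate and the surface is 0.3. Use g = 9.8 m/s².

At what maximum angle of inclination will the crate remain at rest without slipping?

θ_max ≈ 16.7°

At the slip threshold, m g sin θ = μ_s · m g cos θ, so tan θ = μ_s.
θ_max = arctan(0.3) = 16.7°.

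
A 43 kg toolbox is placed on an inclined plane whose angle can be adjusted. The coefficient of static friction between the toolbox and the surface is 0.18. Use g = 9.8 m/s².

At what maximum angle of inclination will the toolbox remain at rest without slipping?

θ_max ≈ 10.2°

At the slip threshold, m g sin θ = μ_s · m g cos θ, so tan θ = μ_s.
θ_max = arctan(0.18) = 10.2°.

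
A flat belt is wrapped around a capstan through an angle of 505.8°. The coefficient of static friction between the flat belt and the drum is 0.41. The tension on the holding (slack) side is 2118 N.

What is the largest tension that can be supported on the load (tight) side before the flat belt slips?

At impending slip the capstan equation gives T₂/T₁ = e^{μβ} with β in radians.
β = 505.8° × π/180 = 8.828 rad.
e^{μβ} = e^{0.41×8.828} = 37.32.
T₂ = T₁ · e^{μβ} = 2118 × 37.32 = 79000 N.

T_max ≈ 79000 N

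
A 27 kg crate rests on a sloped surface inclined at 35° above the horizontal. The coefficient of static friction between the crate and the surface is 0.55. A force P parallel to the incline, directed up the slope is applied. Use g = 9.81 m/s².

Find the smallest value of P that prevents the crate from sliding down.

P_min ≈ 32.6 N

The crate tends to slide down (tan θ > μ_s), so at the point of impending slip friction acts up-slope at its limit: f = μ_s N.
P is parallel to the surface, so N = m g cos θ = 217 N.
Along the incline: P + μ_s N = m g sin θ, so P = 152 − 0.55×217 = 32.6 N.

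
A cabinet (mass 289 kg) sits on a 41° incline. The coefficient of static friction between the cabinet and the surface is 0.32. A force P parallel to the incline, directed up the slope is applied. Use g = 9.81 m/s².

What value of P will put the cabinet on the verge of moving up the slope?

At impending motion up the slope, friction acts down-slope at its limit: f = μ_s N.
P is parallel to the surface, so N = m g cos θ = 2140 N.
Along the incline: P = m g sin θ + μ_s N = 1860 + 0.32×2140 = 2540 N.

P ≈ 2540 N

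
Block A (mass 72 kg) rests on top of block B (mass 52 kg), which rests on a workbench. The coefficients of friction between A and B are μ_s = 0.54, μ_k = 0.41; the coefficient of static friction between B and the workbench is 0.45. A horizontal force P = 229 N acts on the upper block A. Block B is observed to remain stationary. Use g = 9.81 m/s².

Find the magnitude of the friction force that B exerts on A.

f ≈ 229 N

The normal force B exerts on A is simply A's weight, N₁ = 706.3 N.
Maximum static friction on A from B: μ_s N₁ = 0.54×706.3 = 381.4 N.
P = 229 N is within that limit, so A and B move together (both at rest); the A–B friction is simply f₁ = P = 229 N.
B experiences an equal 229 N forward from A (third law). B is in equilibrium, so the floor supplies f₂ = 229 N of static friction (limit μ_s(m_A+m_B)g = 547.4 N, not exceeded).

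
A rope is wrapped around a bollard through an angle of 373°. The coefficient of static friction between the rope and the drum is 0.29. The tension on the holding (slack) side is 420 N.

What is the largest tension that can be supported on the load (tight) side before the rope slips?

T_max ≈ 2770 N

At impending slip the capstan equation gives T₂/T₁ = e^{μβ} with β in radians.
β = 373° × π/180 = 6.51 rad.
e^{μβ} = e^{0.29×6.51} = 6.606.
T₂ = T₁ · e^{μβ} = 420 × 6.606 = 2770 N.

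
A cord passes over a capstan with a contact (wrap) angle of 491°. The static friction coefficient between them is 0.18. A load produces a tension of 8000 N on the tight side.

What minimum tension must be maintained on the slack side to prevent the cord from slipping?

T_min ≈ 1710 N

Capstan equation at impending slip: T_tight/T_slack = e^{μβ}.
β = 491° = 8.57 rad; e^{μβ} = e^{0.18×8.57} = 4.676.
T_slack = T_tight / e^{μβ} = 8000 / 4.676 = 1710 N.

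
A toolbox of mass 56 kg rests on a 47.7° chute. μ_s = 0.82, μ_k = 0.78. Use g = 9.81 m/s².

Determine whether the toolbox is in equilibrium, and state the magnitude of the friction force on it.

f ≈ 288 N

N = m g cos θ = 370 N.
Down-slope weight component: m g sin θ = 406 N.
μ_s N = 303 N.
406 > 303 N, so it slides; kinetic friction f = μ_k N = 0.78×370 = 288 N.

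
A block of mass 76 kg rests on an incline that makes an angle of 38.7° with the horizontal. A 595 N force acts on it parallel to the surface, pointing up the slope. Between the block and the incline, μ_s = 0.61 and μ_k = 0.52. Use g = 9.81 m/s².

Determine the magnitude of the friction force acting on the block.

Normal force: N = m g cos θ = 76 × 9.81 × cos 38.7° = 581.9 N.
Parallel to the incline, ΣF = 0 gives f = m g sin θ − P = 466.2 − 595 = -128.8 N (up-slope positive).
Static friction can supply at most μ_s N = 354.9 N.
Since |-128.8| ≤ 354.9 N, no slip — friction simply equals what equilibrium demands.

f ≈ 129 N (down the incline)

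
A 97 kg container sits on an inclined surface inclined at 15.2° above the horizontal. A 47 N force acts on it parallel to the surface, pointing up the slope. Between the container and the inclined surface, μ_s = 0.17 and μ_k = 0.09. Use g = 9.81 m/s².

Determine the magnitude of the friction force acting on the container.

Normal force: N = m g cos θ = 97 × 9.81 × cos 15.2° = 918.3 N.
Parallel to the incline, ΣF = 0 gives f = m g sin θ − P = 249.5 − 47 = 202.5 N (up-slope positive).
The static-friction ceiling is μ_s N = 0.17 × 918.3 = 156.1 N.
Since |202.5| > 156.1 N, static friction cannot hold it; the container slides down the incline and kinetic friction applies: f = μ_k N = 0.09 × 918.3 = 82.6 N.

f ≈ 82.6 N (up the incline)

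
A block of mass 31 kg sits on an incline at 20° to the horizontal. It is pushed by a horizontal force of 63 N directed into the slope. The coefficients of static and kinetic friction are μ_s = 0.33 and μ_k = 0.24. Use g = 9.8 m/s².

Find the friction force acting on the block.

f ≈ 44.7 N (up the incline)

Normal direction: N = m g cos θ + P sin θ = 307 N.
Along the incline, the net driving force (taking up-slope positive) is P cos θ − m g sin θ = 59.2 − 103.9 = -44.71 N, so equilibrium requires friction f = 44.71 N (up-slope).
Maximum static friction: μ_s N = 0.33 × 307 = 101.3 N.
Since 44.71 N is within the 101.3 N limit, the block stays put and friction is exactly 44.7 N.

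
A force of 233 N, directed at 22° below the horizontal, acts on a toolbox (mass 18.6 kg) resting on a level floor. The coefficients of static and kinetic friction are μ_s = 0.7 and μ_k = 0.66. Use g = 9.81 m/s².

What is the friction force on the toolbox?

f ≈ 178 N

The vertical component of P adds to the normal force: N = m g + P sin α = 182.5 + 87.28 = 269.7 N.
The horizontal driving force is P cos α = 216 N, so equilibrium needs friction f = 216 N.
μ_s N = 0.7 × 269.7 = 188.8 N.
The required friction exceeds μ_s N, so the toolbox moves and f = μ_k N = 178 N.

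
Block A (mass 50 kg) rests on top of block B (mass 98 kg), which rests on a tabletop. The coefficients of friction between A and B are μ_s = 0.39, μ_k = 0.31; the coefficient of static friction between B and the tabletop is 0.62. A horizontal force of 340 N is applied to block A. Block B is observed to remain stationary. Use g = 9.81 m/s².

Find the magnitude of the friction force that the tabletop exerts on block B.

The normal force B exerts on A is simply A's weight, N₁ = 490.5 N.
Maximum static friction on A from B: μ_s N₁ = 0.39×490.5 = 191.3 N.
Since P = 340 N > 191.3 N, A slides on B; the A–B friction is kinetic: f₁ = μ_k N₁ = 0.31×490.5 = 152 N.
By Newton's third law B feels 152 N forward from A. With B stationary, the floor's static friction on B balances it: f₂ = 152 N (well within μ_s(m_A+m_B)g = 900.2 N).

f ≈ 152 N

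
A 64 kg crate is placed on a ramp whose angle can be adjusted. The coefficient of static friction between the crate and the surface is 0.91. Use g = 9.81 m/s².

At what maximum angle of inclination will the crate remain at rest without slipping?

θ_max ≈ 42.3°

At the slip threshold, m g sin θ = μ_s · m g cos θ, so tan θ = μ_s.
θ_max = arctan(0.91) = 42.3°.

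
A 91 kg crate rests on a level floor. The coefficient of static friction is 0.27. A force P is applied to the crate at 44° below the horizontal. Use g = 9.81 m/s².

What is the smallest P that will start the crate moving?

P ≈ 453 N

N = m g + P sin α (the push presses the crate into the level floor).
At impending slip, P cos α = μ_s N = μ_s (m g + P sin α).
Solving: P (cos α − μ_s sin α) = μ_s m g → P = 0.27×893/(cos 44° − 0.27 sin 44°) = 241/0.5318 = 453 N.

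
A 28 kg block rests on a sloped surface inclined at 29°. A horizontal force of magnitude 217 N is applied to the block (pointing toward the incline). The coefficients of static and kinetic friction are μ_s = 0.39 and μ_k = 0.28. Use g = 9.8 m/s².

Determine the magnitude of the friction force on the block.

f ≈ 56.8 N (down the incline)

The horizontal push has a component P sin θ into the surface, so N = m g cos θ + P sin θ = 240 + 105.2 = 345.2 N.
Parallel to the incline: P cos θ − m g sin θ = 189.8 − 133 = 56.76 N; the friction needed to balance this is 56.76 N acting down the slope.
The limit of static friction is μ_s N = 134.6 N.
Since 56.76 N is within the 134.6 N limit, the block stays put and friction is exactly 56.8 N.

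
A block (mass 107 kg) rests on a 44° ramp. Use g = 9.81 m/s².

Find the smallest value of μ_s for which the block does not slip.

μ_s,min ≈ 0.966

At the slip threshold m g sin θ = μ_s m g cos θ, so μ_s,min = tan θ.
μ_s,min = tan 44° = 0.966.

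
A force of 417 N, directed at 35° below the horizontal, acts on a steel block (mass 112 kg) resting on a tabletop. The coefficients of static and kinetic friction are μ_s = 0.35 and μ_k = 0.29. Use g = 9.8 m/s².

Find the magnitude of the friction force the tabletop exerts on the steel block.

f ≈ 342 N

N = m g + P sin α = 1098 + 417×sin 35° = 1337 N.
The horizontal driving force is P cos α = 341.6 N, so equilibrium needs friction f = 341.6 N.
The static-friction limit is μ_s N = 467.9 N.
Since 341.6 N does not exceed the limit, the steel block stays at rest and f = 342 N.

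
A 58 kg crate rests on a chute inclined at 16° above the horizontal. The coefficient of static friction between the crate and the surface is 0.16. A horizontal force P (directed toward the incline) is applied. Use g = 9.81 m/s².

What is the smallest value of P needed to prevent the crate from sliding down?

The crate tends to slide down (tan θ > μ_s), so at the point of impending slip friction acts up-slope at its limit: f = μ_s N.
Perpendicular to the incline: N = m g cos θ + P sin θ.
Along the incline: P cos θ + μ_s N = m g sin θ, i.e. P cos θ + μ_s (m g cos θ + P sin θ) = m g sin θ.
Solving, P (cos θ + μ_s sin θ) = m g (sin θ − μ_s cos θ), so P = 569×0.1218/1.005 = 69 N.

P_min ≈ 69 N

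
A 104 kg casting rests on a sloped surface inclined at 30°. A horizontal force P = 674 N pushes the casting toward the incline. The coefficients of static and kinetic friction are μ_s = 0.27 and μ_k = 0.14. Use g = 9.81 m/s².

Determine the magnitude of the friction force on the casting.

f ≈ 73.6 N (down the incline)

The horizontal push has a component P sin θ into the surface, so N = m g cos θ + P sin θ = 883.6 + 337 = 1221 N.
Parallel to the incline: P cos θ − m g sin θ = 583.7 − 510.1 = 73.58 N; the friction needed to balance this is 73.58 N acting down the slope.
Maximum static friction: μ_s N = 0.27 × 1221 = 329.5 N.
|f_req| = 73.58 ≤ 329.5 N → the casting is in equilibrium; friction equals the required value.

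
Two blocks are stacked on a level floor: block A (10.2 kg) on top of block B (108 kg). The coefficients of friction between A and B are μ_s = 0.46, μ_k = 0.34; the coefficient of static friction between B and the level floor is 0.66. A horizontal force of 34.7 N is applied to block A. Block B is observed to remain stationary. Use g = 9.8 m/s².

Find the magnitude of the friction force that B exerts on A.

f ≈ 34.7 N

Between the blocks, N₁ = m_A g = 99.96 N.
So the A–B interface can sustain at most μ_s N₁ = 45.98 N of static friction.
P = 34.7 N is within that limit, so A and B move together (both at rest); the A–B friction is simply f₁ = P = 34.7 N.
By Newton's third law B feels 34.7 N forward from A. With B stationary, the floor's static friction on B balances it: f₂ = 34.7 N (well within μ_s(m_A+m_B)g = 764.5 N).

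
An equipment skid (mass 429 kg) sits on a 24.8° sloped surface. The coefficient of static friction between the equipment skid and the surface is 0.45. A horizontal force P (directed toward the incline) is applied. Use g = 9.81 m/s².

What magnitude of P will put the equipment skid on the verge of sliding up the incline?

P ≈ 4850 N

At impending motion up the slope, friction acts down-slope at its limit: f = μ_s N.
Perpendicular to the incline: N = m g cos θ + P sin θ.
Along the incline: P cos θ = m g sin θ + μ_s N = m g sin θ + μ_s (m g cos θ + P sin θ).
Solving, P (cos θ − μ_s sin θ) = m g (sin θ + μ_s cos θ), so P = 429×9.81×(sin 24.8° + 0.45 cos 24.8°)/(cos 24.8° − 0.45 sin 24.8°) = 4210×0.828/0.719 = 4850 N.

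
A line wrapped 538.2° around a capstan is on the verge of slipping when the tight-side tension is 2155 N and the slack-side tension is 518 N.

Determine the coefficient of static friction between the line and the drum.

μ ≈ 0.152

T₂/T₁ = e^{μβ} → μ = ln(T₂/T₁)/β.
β = 538.2° = 9.393 rad.
μ = ln(2155/518)/9.393 = ln(4.16)/9.393 = 0.152.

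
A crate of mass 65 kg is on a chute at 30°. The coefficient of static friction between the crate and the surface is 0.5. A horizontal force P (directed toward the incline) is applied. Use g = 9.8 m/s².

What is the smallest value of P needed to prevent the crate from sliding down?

P_min ≈ 38.2 N

The crate tends to slide down (tan θ > μ_s), so at the point of impending slip friction acts up-slope at its limit: f = μ_s N.
Perpendicular to the incline: N = m g cos θ + P sin θ.
Along the incline: P cos θ + μ_s N = m g sin θ, i.e. P cos θ + μ_s (m g cos θ + P sin θ) = m g sin θ.
Solving, P (cos θ + μ_s sin θ) = m g (sin θ − μ_s cos θ), so P = 637×0.06699/1.116 = 38.2 N.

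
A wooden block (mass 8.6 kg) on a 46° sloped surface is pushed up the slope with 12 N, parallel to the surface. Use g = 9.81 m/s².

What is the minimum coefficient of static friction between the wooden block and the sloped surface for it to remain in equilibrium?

μ_s,min ≈ 0.831

N = m g cos θ = 58.61 N.
Friction must make up the shortfall along the incline: f = m g sin θ − P = 60.69 − 12 = 48.69 N.
At the threshold f = μ_s N, so μ_s,min = 48.69/58.61 = 0.831.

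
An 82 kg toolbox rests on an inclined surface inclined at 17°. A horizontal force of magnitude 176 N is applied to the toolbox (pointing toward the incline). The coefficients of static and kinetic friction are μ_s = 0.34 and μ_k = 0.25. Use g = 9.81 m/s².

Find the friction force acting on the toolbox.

f ≈ 66.9 N (up the incline)

Resolve perpendicular to the incline: N = m g cos θ + P sin θ = 82×9.81×cos 17° + 176×sin 17° = 820.7 N.
Parallel to the incline: P cos θ − m g sin θ = 168.3 − 235.2 = -66.88 N; the friction needed to balance this is 66.88 N acting up the slope.
Maximum static friction: μ_s N = 0.34 × 820.7 = 279 N.
Since 66.88 N is within the 279 N limit, the toolbox stays put and friction is exactly 66.9 N.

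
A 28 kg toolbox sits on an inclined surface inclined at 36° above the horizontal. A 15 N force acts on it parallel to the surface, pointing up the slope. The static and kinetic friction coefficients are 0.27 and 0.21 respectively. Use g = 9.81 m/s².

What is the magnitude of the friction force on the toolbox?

f ≈ 46.7 N (up the incline)

Normal force: N = m g cos θ = 28 × 9.81 × cos 36° = 222.2 N.
For equilibrium along the incline the friction force must supply f = m g sin θ − P = 161.5 − 15 = 146.5 N (positive meaning up-slope).
Static friction can supply at most μ_s N = 60 N.
|146.5| exceeds 60 N, so the toolbox slips down-slope; friction is kinetic, f = μ_k N = 0.21×222.2 = 46.7 N.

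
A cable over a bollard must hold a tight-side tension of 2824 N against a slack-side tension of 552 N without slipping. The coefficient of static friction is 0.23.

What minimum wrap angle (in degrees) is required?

T₂/T₁ = e^{μβ} → β = ln(T₂/T₁)/μ.
β = ln(2824/552)/0.23 = 1.632/0.23 = 7.097 rad.
In degrees: β = 7.097 × 180/π = 407°.

β_min ≈ 407°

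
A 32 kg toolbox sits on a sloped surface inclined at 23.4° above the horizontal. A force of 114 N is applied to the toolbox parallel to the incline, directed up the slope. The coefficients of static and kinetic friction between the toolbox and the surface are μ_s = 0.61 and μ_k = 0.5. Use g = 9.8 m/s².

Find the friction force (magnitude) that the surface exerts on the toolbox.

Perpendicular to the surface, N = m g cos θ = 32·9.8·cos 23.4° = 287.8 N.
The friction needed for equilibrium is m g sin θ − P = 124.5 − 114 = 10.55 N, measured positive up-slope.
Static friction can supply at most μ_s N = 175.6 N.
Since |10.55| ≤ 175.6 N, no slip — friction simply equals what equilibrium demands.

f ≈ 10.5 N (up the incline)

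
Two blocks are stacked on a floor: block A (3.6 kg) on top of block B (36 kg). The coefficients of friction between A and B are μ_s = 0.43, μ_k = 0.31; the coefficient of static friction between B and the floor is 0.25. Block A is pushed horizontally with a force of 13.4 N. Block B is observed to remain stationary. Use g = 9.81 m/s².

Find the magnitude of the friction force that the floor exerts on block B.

Between the blocks, N₁ = m_A g = 35.32 N.
Maximum static friction on A from B: μ_s N₁ = 0.43×35.32 = 15.19 N.
Since P = 13.4 N ≤ 15.19 N, A does not slip on B; friction on A equals P = 13.4 N.
B experiences an equal 13.4 N forward from A (third law). B is in equilibrium, so the floor supplies f₂ = 13.4 N of static friction (limit μ_s(m_A+m_B)g = 97.12 N, not exceeded).

f ≈ 13.4 N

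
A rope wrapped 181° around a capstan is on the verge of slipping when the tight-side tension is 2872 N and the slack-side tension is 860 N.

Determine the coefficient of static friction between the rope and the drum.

T₂/T₁ = e^{μβ} → μ = ln(T₂/T₁)/β.
β = 181° = 3.159 rad.
μ = ln(2872/860)/3.159 = ln(3.34)/3.159 = 0.382.

μ ≈ 0.382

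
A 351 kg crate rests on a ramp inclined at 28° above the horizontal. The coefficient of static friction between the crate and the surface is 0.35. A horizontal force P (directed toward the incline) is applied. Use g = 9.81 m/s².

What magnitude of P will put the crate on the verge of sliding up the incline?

P ≈ 3730 N

At impending motion up the slope, friction acts down-slope at its limit: f = μ_s N.
Perpendicular to the incline: N = m g cos θ + P sin θ.
Along the incline: P cos θ = m g sin θ + μ_s N = m g sin θ + μ_s (m g cos θ + P sin θ).
Solving, P (cos θ − μ_s sin θ) = m g (sin θ + μ_s cos θ), so P = 351×9.81×(sin 28° + 0.35 cos 28°)/(cos 28° − 0.35 sin 28°) = 3440×0.7785/0.7186 = 3730 N.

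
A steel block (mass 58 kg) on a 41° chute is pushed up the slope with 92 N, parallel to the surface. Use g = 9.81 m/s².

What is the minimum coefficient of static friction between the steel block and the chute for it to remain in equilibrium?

μ_s,min ≈ 0.655

N = m g cos θ = 429.4 N.
Friction must make up the shortfall along the incline: f = m g sin θ − P = 373.3 − 92 = 281.3 N.
At the threshold f = μ_s N, so μ_s,min = 281.3/429.4 = 0.655.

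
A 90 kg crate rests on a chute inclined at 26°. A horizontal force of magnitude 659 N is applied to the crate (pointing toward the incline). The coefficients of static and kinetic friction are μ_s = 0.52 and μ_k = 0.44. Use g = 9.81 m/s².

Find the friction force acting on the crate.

f ≈ 205 N (down the incline)

Normal direction: N = m g cos θ + P sin θ = 1082 N.
Parallel to the incline: P cos θ − m g sin θ = 592.3 − 387 = 205.3 N; the friction needed to balance this is 205.3 N acting down the slope.
The limit of static friction is μ_s N = 562.9 N.
|f_req| = 205.3 ≤ 562.9 N → the crate is in equilibrium; friction equals the required value.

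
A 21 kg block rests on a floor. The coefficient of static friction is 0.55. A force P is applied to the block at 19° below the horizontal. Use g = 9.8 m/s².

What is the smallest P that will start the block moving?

N = m g + P sin α (the push presses the block into the floor).
At impending slip, P cos α = μ_s N = μ_s (m g + P sin α).
Solving: P (cos α − μ_s sin α) = μ_s m g → P = 0.55×206/(cos 19° − 0.55 sin 19°) = 113/0.7665 = 148 N.

P ≈ 148 N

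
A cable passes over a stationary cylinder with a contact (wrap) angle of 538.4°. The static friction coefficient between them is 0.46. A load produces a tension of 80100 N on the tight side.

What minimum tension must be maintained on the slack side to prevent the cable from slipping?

T_min ≈ 1060 N

Capstan equation at impending slip: T_tight/T_slack = e^{μβ}.
β = 538.4° = 9.397 rad; e^{μβ} = e^{0.46×9.397} = 75.38.
T_slack = T_tight / e^{μβ} = 80100 / 75.38 = 1060 N.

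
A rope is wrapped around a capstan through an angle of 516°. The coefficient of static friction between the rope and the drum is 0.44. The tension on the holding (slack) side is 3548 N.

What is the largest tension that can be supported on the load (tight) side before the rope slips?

At impending slip the capstan equation gives T₂/T₁ = e^{μβ} with β in radians.
β = 516° × π/180 = 9.006 rad.
e^{μβ} = e^{0.44×9.006} = 52.59.
T₂ = T₁ · e^{μβ} = 3548 × 52.59 = 187000 N.

T_max ≈ 187000 N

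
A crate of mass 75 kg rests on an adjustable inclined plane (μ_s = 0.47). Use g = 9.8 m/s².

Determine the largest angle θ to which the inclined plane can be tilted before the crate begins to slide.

At the slip threshold, m g sin θ = μ_s · m g cos θ, so tan θ = μ_s.
θ_max = arctan(0.47) = 25.2°.

θ_max ≈ 25.2°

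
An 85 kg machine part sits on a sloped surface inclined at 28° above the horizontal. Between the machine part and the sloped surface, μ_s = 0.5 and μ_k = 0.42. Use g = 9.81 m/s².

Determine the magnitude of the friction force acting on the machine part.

The normal reaction is N = m g cos θ = 736.2 N.
For equilibrium along the incline, friction must balance the weight component: f = m g sin θ = 391.5 N up the slope.
Static friction can supply at most μ_s N = 368.1 N.
Since |391.5| > 368.1 N, static friction cannot hold it; the machine part slides down the incline and kinetic friction applies: f = μ_k N = 0.42 × 736.2 = 309 N.

f ≈ 309 N (up the incline)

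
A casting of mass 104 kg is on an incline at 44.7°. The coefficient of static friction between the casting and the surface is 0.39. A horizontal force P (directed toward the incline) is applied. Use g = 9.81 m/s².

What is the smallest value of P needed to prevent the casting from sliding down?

The casting tends to slide down (tan θ > μ_s), so at the point of impending slip friction acts up-slope at its limit: f = μ_s N.
Perpendicular to the incline: N = m g cos θ + P sin θ.
Along the incline: P cos θ + μ_s N = m g sin θ, i.e. P cos θ + μ_s (m g cos θ + P sin θ) = m g sin θ.
Solving, P (cos θ + μ_s sin θ) = m g (sin θ − μ_s cos θ), so P = 1020×0.4262/0.9851 = 441 N.

P_min ≈ 441 N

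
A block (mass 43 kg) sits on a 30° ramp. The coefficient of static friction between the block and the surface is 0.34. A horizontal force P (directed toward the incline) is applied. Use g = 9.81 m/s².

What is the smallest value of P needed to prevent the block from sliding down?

The block tends to slide down (tan θ > μ_s), so at the point of impending slip friction acts up-slope at its limit: f = μ_s N.
Perpendicular to the incline: N = m g cos θ + P sin θ.
Along the incline: P cos θ + μ_s N = m g sin θ, i.e. P cos θ + μ_s (m g cos θ + P sin θ) = m g sin θ.
Solving, P (cos θ + μ_s sin θ) = m g (sin θ − μ_s cos θ), so P = 422×0.2056/1.036 = 83.7 N.

P_min ≈ 83.7 N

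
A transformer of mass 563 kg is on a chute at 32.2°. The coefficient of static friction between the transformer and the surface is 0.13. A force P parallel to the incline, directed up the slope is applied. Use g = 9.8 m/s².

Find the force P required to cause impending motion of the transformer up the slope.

P ≈ 3550 N

At impending motion up the slope, friction acts down-slope at its limit: f = μ_s N.
P is parallel to the surface, so N = m g cos θ = 4670 N.
Along the incline: P = m g sin θ + μ_s N = 2940 + 0.13×4670 = 3550 N.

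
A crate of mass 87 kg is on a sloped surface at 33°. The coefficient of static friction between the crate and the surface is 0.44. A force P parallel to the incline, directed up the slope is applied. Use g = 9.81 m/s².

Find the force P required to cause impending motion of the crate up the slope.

At impending motion up the slope, friction acts down-slope at its limit: f = μ_s N.
P is parallel to the surface, so N = m g cos θ = 716 N.
Along the incline: P = m g sin θ + μ_s N = 465 + 0.44×716 = 780 N.

P ≈ 780 N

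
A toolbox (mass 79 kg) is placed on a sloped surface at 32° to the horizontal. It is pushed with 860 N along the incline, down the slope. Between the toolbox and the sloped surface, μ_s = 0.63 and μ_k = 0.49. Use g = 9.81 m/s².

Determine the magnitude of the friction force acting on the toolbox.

f ≈ 322 N (up the incline)

Normal force: N = m g cos θ = 79 × 9.81 × cos 32° = 657.2 N.
For equilibrium along the incline the friction force must supply f = m g sin θ + P = 410.7 + 860 = 1271 N (positive meaning up-slope).
The static-friction ceiling is μ_s N = 0.63 × 657.2 = 414.1 N.
|1271| exceeds 414.1 N, so the toolbox slips down-slope; friction is kinetic, f = μ_k N = 0.49×657.2 = 322 N.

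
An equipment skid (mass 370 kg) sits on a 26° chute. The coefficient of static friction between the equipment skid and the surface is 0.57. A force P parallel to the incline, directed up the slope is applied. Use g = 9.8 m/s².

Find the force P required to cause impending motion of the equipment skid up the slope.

At impending motion up the slope, friction acts down-slope at its limit: f = μ_s N.
P is parallel to the surface, so N = m g cos θ = 3260 N.
Along the incline: P = m g sin θ + μ_s N = 1590 + 0.57×3260 = 3450 N.

P ≈ 3450 N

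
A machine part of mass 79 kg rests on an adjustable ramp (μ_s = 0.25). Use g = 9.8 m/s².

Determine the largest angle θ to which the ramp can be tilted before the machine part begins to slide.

At the slip threshold, m g sin θ = μ_s · m g cos θ, so tan θ = μ_s.
θ_max = arctan(0.25) = 14°.

θ_max ≈ 14°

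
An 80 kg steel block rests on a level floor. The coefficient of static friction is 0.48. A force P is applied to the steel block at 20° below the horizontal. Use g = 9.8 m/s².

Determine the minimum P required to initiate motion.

N = m g + P sin α (the push presses the steel block into the level floor).
At impending slip, P cos α = μ_s N = μ_s (m g + P sin α).
Solving: P (cos α − μ_s sin α) = μ_s m g → P = 0.48×784/(cos 20° − 0.48 sin 20°) = 376/0.7755 = 485 N.

P ≈ 485 N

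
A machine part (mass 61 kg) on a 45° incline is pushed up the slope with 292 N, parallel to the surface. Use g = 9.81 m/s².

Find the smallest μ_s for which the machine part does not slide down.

μ_s,min ≈ 0.31

N = m g cos θ = 423.1 N.
Friction must make up the shortfall along the incline: f = m g sin θ − P = 423.1 − 292 = 131.1 N.
At the threshold f = μ_s N, so μ_s,min = 131.1/423.1 = 0.31.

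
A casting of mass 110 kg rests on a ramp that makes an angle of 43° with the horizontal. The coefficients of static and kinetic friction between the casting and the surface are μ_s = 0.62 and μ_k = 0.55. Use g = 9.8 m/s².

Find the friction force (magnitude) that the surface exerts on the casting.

f ≈ 434 N (up the incline)

Perpendicular to the surface, N = m g cos θ = 110·9.8·cos 43° = 788.4 N.
For equilibrium along the incline, friction must balance the weight component: f = m g sin θ = 735.2 N up the slope.
Static friction can supply at most μ_s N = 488.8 N.
Since |735.2| > 488.8 N, static friction cannot hold it; the casting slides down the incline and kinetic friction applies: f = μ_k N = 0.55 × 788.4 = 434 N.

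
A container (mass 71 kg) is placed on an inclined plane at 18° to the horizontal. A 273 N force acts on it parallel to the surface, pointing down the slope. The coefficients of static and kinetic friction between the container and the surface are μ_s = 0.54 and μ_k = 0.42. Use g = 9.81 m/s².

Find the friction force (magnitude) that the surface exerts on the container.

Perpendicular to the surface, N = m g cos θ = 71·9.81·cos 18° = 662.4 N.
Parallel to the incline, ΣF = 0 gives f = m g sin θ + P = 215.2 + 273 = 488.2 N (up-slope positive).
Static friction can supply at most μ_s N = 357.7 N.
|488.2| exceeds 357.7 N, so the container slips down-slope; friction is kinetic, f = μ_k N = 0.42×662.4 = 278 N.

f ≈ 278 N (up the incline)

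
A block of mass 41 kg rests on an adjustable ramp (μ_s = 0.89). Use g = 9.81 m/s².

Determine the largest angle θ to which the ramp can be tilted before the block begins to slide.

At the slip threshold, m g sin θ = μ_s · m g cos θ, so tan θ = μ_s.
θ_max = arctan(0.89) = 41.7°.

θ_max ≈ 41.7°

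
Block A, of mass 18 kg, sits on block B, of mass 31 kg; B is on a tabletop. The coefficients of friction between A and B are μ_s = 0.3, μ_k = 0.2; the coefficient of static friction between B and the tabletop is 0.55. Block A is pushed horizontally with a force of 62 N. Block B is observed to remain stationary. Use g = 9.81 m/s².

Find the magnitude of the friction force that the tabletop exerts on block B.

Between the blocks, N₁ = m_A g = 176.6 N.
So the A–B interface can sustain at most μ_s N₁ = 52.97 N of static friction.
Since P = 62 N > 52.97 N, A slides on B; the A–B friction is kinetic: f₁ = μ_k N₁ = 0.2×176.6 = 35.3 N.
B experiences an equal 35.3 N forward from A (third law). B is in equilibrium, so the floor supplies f₂ = 35.3 N of static friction (limit μ_s(m_A+m_B)g = 264.4 N, not exceeded).

f ≈ 35.3 N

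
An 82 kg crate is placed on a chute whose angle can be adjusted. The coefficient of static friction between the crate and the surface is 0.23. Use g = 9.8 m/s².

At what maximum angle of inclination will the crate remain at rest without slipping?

At the slip threshold, m g sin θ = μ_s · m g cos θ, so tan θ = μ_s.
θ_max = arctan(0.23) = 13°.

θ_max ≈ 13°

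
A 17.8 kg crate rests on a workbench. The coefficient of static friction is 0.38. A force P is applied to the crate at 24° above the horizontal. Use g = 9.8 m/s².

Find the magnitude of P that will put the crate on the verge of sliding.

N = m g − P sin α (the pull lifts the crate).
At impending slip, P cos α = μ_s N = μ_s (m g − P sin α).
Solving: P (cos α + μ_s sin α) = μ_s m g → P = 0.38×174/(cos 24° + 0.38 sin 24°) = 66.3/1.068 = 62.1 N.

P ≈ 62.1 N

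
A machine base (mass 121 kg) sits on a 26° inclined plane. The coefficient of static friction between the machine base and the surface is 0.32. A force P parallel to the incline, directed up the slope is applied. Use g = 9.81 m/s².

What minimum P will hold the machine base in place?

The machine base tends to slide down (tan θ > μ_s), so at the point of impending slip friction acts up-slope at its limit: f = μ_s N.
P is parallel to the surface, so N = m g cos θ = 1070 N.
Along the incline: P + μ_s N = m g sin θ, so P = 520 − 0.32×1070 = 179 N.

P_min ≈ 179 N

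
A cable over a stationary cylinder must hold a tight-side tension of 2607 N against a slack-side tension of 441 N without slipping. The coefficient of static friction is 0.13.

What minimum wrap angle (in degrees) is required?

β_min ≈ 783°

T₂/T₁ = e^{μβ} → β = ln(T₂/T₁)/μ.
β = ln(2607/441)/0.13 = 1.777/0.13 = 13.67 rad.
In degrees: β = 13.67 × 180/π = 783°.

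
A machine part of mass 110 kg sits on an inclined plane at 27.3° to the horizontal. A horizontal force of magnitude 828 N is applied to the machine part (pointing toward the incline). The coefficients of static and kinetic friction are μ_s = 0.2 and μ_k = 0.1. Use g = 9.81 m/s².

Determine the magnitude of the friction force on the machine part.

f ≈ 241 N (down the incline)

Resolve perpendicular to the incline: N = m g cos θ + P sin θ = 110×9.81×cos 27.3° + 828×sin 27.3° = 1339 N.
Parallel to the incline: P cos θ − m g sin θ = 735.8 − 494.9 = 240.8 N; the friction needed to balance this is 240.8 N acting down the slope.
Maximum static friction: μ_s N = 0.2 × 1339 = 267.7 N.
Since 240.8 N is within the 267.7 N limit, the machine part stays put and friction is exactly 241 N.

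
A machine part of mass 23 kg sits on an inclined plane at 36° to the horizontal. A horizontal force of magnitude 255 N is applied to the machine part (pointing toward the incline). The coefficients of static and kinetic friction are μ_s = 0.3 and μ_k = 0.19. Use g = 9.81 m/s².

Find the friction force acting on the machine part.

The horizontal push has a component P sin θ into the surface, so N = m g cos θ + P sin θ = 182.5 + 149.9 = 332.4 N.
Parallel to the incline: P cos θ − m g sin θ = 206.3 − 132.6 = 73.68 N; the friction needed to balance this is 73.68 N acting down the slope.
Maximum static friction: μ_s N = 0.3 × 332.4 = 99.73 N.
|f_req| = 73.68 ≤ 99.73 N → the machine part is in equilibrium; friction equals the required value.

f ≈ 73.7 N (down the incline)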